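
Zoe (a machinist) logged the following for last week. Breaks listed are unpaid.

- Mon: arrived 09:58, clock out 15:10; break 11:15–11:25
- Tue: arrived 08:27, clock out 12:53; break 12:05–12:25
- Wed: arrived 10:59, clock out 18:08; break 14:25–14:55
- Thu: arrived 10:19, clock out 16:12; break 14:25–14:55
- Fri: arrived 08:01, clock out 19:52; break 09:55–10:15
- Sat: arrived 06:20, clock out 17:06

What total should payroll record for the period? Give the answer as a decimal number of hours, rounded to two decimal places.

Mon: 09:58–15:10 = 5 h 12 min; less 10 min break → 5 h 2 min
Tue: 08:27–12:53 = 4 h 26 min; less 20 min break → 4 h 6 min
Wed: 10:59–18:08 = 7 h 9 min; less 30 min break → 6 h 39 min
Thu: 10:19–16:12 = 5 h 53 min; less 30 min break → 5 h 23 min
Fri: 08:01–19:52 = 11 h 51 min; less 20 min break → 11 h 31 min
Sat: 06:20–17:06 = 10 h 46 min
Total: 5 h 2 min + 4 h 6 min + 6 h 39 min + 5 h 23 min + 11 h 31 min + 10 h 46 min = 43 h 27 min.

43.45 hours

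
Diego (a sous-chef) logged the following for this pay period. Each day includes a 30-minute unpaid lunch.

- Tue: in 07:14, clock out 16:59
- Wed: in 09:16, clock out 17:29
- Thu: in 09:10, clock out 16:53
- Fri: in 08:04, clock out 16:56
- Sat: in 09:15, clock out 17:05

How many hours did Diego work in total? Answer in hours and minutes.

39 h 53 min

Tue: 07:14–16:59 = 9 h 45 min; less 30 min break → 9 h 15 min
Wed: 09:16–17:29 = 8 h 13 min; less 30 min break → 7 h 43 min
Thu: 09:10–16:53 = 7 h 43 min; less 30 min break → 7 h 13 min
Fri: 08:04–16:56 = 8 h 52 min; less 30 min break → 8 h 22 min
Sat: 09:15–17:05 = 7 h 50 min; less 30 min break → 7 h 20 min
Total: 9 h 15 min + 7 h 43 min + 7 h 13 min + 8 h 22 min + 7 h 20 min = 39 h 53 min.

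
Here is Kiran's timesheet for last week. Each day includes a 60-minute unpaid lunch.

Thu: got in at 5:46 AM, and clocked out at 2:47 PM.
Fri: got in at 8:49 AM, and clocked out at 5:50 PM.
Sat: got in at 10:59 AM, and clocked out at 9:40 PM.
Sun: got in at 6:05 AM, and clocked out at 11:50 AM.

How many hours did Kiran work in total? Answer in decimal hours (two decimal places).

Thu: 5:46 AM–2:47 PM = 9 h 1 min; less 60 min break → 8 h 1 min
Fri: 8:49 AM–5:50 PM = 9 h 1 min; less 60 min break → 8 h 1 min
Sat: 10:59 AM–9:40 PM = 10 h 41 min; less 60 min break → 9 h 41 min
Sun: 6:05 AM–11:50 AM = 5 h 45 min; less 60 min break → 4 h 45 min
Total: 8 h 1 min + 8 h 1 min + 9 h 41 min + 4 h 45 min = 30 h 28 min.

30.47 hours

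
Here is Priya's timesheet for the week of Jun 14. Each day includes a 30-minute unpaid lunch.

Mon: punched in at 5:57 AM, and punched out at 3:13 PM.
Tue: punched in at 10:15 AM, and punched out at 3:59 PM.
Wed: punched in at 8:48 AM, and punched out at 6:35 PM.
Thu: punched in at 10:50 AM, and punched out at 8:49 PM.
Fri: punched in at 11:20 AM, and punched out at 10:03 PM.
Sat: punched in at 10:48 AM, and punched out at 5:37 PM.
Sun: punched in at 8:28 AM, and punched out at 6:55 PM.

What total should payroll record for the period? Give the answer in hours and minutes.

59 h 15 min

Mon: 5:57 AM–3:13 PM = 9 h 16 min; less 30 min break → 8 h 46 min
Tue: 10:15 AM–3:59 PM = 5 h 44 min; less 30 min break → 5 h 14 min
Wed: 8:48 AM–6:35 PM = 9 h 47 min; less 30 min break → 9 h 17 min
Thu: 10:50 AM–8:49 PM = 9 h 59 min; less 30 min break → 9 h 29 min
Fri: 11:20 AM–10:03 PM = 10 h 43 min; less 30 min break → 10 h 13 min
Sat: 10:48 AM–5:37 PM = 6 h 49 min; less 30 min break → 6 h 19 min
Sun: 8:28 AM–6:55 PM = 10 h 27 min; less 30 min break → 9 h 57 min
Total: 8 h 46 min + 5 h 14 min + 9 h 17 min + 9 h 29 min + 10 h 13 min + 6 h 19 min + 9 h 57 min = 59 h 15 min.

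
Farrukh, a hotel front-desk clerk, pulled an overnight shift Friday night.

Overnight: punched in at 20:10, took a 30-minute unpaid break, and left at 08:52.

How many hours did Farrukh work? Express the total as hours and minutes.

12 h 12 min

Overnight: 20:10 → midnight = 3 h 50 min; midnight → 08:52 = 8 h 52 min; span 12 h 42 min; less 30 min break → 12 h 12 min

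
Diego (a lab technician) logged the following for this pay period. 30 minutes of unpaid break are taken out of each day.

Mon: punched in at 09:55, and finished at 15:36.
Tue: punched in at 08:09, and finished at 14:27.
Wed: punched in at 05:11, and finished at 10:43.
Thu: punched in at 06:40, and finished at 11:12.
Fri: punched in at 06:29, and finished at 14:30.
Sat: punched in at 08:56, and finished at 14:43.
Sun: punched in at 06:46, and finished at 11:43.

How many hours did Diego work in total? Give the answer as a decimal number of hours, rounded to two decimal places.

37.30 hours

Mon: 09:55–15:36 = 5 h 41 min; less 30 min break → 5 h 11 min
Tue: 08:09–14:27 = 6 h 18 min; less 30 min break → 5 h 48 min
Wed: 05:11–10:43 = 5 h 32 min; less 30 min break → 5 h 2 min
Thu: 06:40–11:12 = 4 h 32 min; less 30 min break → 4 h 2 min
Fri: 06:29–14:30 = 8 h 1 min; less 30 min break → 7 h 31 min
Sat: 08:56–14:43 = 5 h 47 min; less 30 min break → 5 h 17 min
Sun: 06:46–11:43 = 4 h 57 min; less 30 min break → 4 h 27 min
Total: 5 h 11 min + 5 h 48 min + 5 h 2 min + 4 h 2 min + 7 h 31 min + 5 h 17 min + 4 h 27 min = 37 h 18 min.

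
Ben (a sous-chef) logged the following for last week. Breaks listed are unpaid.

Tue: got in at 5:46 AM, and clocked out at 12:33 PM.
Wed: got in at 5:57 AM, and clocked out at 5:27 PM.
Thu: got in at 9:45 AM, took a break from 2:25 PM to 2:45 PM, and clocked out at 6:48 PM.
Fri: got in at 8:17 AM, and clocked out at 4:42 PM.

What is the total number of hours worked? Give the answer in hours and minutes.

Tue: 5:46 AM–12:33 PM = 6 h 47 min
Wed: 5:57 AM–5:27 PM = 11 h 30 min
Thu: 9:45 AM–6:48 PM = 9 h 3 min; less 20 min break → 8 h 43 min
Fri: 8:17 AM–4:42 PM = 8 h 25 min
Total: 6 h 47 min + 11 h 30 min + 8 h 43 min + 8 h 25 min = 35 h 25 min.

35 h 25 min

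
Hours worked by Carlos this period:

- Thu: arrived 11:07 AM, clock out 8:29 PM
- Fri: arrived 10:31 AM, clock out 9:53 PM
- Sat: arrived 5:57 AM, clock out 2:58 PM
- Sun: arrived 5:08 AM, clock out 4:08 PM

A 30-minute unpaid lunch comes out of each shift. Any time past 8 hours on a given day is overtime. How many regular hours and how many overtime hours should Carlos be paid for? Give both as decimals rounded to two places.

Regular 32.00 hours, overtime 6.75 hours

Thu: 11:07 AM–8:29 PM = 9 h 22 min; less 30 min break → 8 h 52 min
Fri: 10:31 AM–9:53 PM = 11 h 22 min; less 30 min break → 10 h 52 min
Sat: 5:57 AM–2:58 PM = 9 h 1 min; less 30 min break → 8 h 31 min
Sun: 5:08 AM–4:08 PM = 11 h 0 min; less 30 min break → 10 h 30 min
Thu reg 8 h 0 min / OT 0 h 52 min; Fri reg 8 h 0 min / OT 2 h 52 min; Sat reg 8 h 0 min / OT 0 h 31 min; Sun reg 8 h 0 min / OT 2 h 30 min.
Totals: regular 32 h 0 min, overtime 6 h 45 min.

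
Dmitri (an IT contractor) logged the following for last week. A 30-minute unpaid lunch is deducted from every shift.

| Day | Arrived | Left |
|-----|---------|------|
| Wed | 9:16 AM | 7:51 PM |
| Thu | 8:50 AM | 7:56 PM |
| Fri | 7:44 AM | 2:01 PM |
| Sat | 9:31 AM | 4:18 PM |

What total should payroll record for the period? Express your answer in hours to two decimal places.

Wed: 9:16 AM–7:51 PM = 10 h 35 min; less 30 min break → 10 h 5 min
Thu: 8:50 AM–7:56 PM = 11 h 6 min; less 30 min break → 10 h 36 min
Fri: 7:44 AM–2:01 PM = 6 h 17 min; less 30 min break → 5 h 47 min
Sat: 9:31 AM–4:18 PM = 6 h 47 min; less 30 min break → 6 h 17 min
Total: 10 h 5 min + 10 h 36 min + 5 h 47 min + 6 h 17 min = 32 h 45 min.

32.75 hours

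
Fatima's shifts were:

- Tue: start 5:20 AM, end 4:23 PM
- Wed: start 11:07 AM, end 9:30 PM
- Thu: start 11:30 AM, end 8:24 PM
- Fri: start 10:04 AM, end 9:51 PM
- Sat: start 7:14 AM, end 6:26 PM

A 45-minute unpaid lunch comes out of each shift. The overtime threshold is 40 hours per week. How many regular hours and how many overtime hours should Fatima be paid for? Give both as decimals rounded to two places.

Regular 40.00 hours, overtime 9.57 hours

Tue: 5:20 AM–4:23 PM = 11 h 3 min; less 45 min break → 10 h 18 min
Wed: 11:07 AM–9:30 PM = 10 h 23 min; less 45 min break → 9 h 38 min
Thu: 11:30 AM–8:24 PM = 8 h 54 min; less 45 min break → 8 h 9 min
Fri: 10:04 AM–9:51 PM = 11 h 47 min; less 45 min break → 11 h 2 min
Sat: 7:14 AM–6:26 PM = 11 h 12 min; less 45 min break → 10 h 27 min
Total worked: 49 h 34 min = 49.57 h.
Threshold 40 h → overtime 9 h 34 min, regular 40 h 0 min.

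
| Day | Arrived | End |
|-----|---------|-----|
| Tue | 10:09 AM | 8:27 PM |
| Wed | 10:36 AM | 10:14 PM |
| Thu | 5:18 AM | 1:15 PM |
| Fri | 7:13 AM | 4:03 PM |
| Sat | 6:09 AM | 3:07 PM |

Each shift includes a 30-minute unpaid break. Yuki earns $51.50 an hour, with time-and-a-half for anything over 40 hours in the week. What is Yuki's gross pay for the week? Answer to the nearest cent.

$2460.41

Tue: 10:09 AM–8:27 PM = 10 h 18 min; less 30 min break → 9 h 48 min
Wed: 10:36 AM–10:14 PM = 11 h 38 min; less 30 min break → 11 h 8 min
Thu: 5:18 AM–1:15 PM = 7 h 57 min; less 30 min break → 7 h 27 min
Fri: 7:13 AM–4:03 PM = 8 h 50 min; less 30 min break → 8 h 20 min
Sat: 6:09 AM–3:07 PM = 8 h 58 min; less 30 min break → 8 h 28 min
Total worked: 45 h 11 min = 2711 min.
Regular 40 h 0 min = 2400 min at $51.50/h; overtime 5 h 11 min = 311 min at $77.25/h.
Pay = (2400 × $51.50 + 311 × $77.25) ÷ 60 = $2460.41.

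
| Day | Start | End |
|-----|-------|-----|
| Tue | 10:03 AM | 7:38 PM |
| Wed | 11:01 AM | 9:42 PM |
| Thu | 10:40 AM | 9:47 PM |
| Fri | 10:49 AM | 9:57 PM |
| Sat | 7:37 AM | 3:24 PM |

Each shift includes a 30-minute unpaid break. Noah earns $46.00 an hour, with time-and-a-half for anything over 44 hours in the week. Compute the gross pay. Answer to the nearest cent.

$2286.20

Tue: 10:03 AM–7:38 PM = 9 h 35 min; less 30 min break → 9 h 5 min
Wed: 11:01 AM–9:42 PM = 10 h 41 min; less 30 min break → 10 h 11 min
Thu: 10:40 AM–9:47 PM = 11 h 7 min; less 30 min break → 10 h 37 min
Fri: 10:49 AM–9:57 PM = 11 h 8 min; less 30 min break → 10 h 38 min
Sat: 7:37 AM–3:24 PM = 7 h 47 min; less 30 min break → 7 h 17 min
Total worked: 47 h 48 min = 2868 min.
Regular 44 h 0 min = 2640 min at $46.00/h; overtime 3 h 48 min = 228 min at $69.00/h.
Pay = (2640 × $46.00 + 228 × $69.00) ÷ 60 = $2286.20.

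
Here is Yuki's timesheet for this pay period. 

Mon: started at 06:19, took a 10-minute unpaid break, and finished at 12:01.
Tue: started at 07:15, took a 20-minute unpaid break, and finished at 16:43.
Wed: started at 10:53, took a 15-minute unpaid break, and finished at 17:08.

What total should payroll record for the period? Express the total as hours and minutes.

20 h 40 min

Mon: 06:19–12:01 = 5 h 42 min; less 10 min break → 5 h 32 min
Tue: 07:15–16:43 = 9 h 28 min; less 20 min break → 9 h 8 min
Wed: 10:53–17:08 = 6 h 15 min; less 15 min break → 6 h 0 min
Total: 5 h 32 min + 9 h 8 min + 6 h 0 min = 20 h 40 min.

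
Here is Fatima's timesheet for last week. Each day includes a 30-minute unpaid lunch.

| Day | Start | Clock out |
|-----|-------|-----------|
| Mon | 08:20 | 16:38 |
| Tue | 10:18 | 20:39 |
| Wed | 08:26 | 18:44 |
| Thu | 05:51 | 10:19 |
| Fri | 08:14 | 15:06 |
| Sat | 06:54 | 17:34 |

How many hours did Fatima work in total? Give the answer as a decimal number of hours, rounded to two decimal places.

Mon: 08:20–16:38 = 8 h 18 min; less 30 min break → 7 h 48 min
Tue: 10:18–20:39 = 10 h 21 min; less 30 min break → 9 h 51 min
Wed: 08:26–18:44 = 10 h 18 min; less 30 min break → 9 h 48 min
Thu: 05:51–10:19 = 4 h 28 min; less 30 min break → 3 h 58 min
Fri: 08:14–15:06 = 6 h 52 min; less 30 min break → 6 h 22 min
Sat: 06:54–17:34 = 10 h 40 min; less 30 min break → 10 h 10 min
Total: 7 h 48 min + 9 h 51 min + 9 h 48 min + 3 h 58 min + 6 h 22 min + 10 h 10 min = 47 h 57 min.

47.95 hours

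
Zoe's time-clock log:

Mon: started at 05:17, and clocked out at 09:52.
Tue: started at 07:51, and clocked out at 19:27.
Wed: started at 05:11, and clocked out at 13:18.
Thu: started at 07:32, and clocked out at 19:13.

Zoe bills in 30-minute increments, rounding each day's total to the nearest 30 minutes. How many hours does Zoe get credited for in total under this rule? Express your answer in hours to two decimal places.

35.50 hours

Mon: 05:17–09:52 = 4 h 35 min → rounds to 4 h 30 min
Tue: 07:51–19:27 = 11 h 36 min → rounds to 11 h 30 min
Wed: 05:11–13:18 = 8 h 7 min → rounds to 8 h 0 min
Thu: 07:32–19:13 = 11 h 41 min → rounds to 11 h 30 min
Total credited: 35 h 30 min.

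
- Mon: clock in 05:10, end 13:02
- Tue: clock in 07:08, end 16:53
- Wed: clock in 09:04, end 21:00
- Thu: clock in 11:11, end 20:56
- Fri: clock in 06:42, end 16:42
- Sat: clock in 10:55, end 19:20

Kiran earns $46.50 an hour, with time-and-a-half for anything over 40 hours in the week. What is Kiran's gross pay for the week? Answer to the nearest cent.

Mon: 05:10–13:02 = 7 h 52 min
Tue: 07:08–16:53 = 9 h 45 min
Wed: 09:04–21:00 = 11 h 56 min
Thu: 11:11–20:56 = 9 h 45 min
Fri: 06:42–16:42 = 10 h 0 min
Sat: 10:55–19:20 = 8 h 25 min
Total worked: 57 h 43 min = 3463 min.
Regular 40 h 0 min = 2400 min at $46.50/h; overtime 17 h 43 min = 1063 min at $69.75/h.
Pay = (2400 × $46.50 + 1063 × $69.75) ÷ 60 = $3095.74.

$3095.74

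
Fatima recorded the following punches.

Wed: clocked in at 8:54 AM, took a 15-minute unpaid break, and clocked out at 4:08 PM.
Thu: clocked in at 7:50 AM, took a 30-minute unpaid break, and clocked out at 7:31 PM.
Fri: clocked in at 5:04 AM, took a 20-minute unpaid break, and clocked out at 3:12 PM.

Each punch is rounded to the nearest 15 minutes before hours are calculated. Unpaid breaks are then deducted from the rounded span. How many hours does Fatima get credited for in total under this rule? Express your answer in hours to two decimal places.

28.17 hours

Wed: in 8:54 AM→9:00 AM, out 4:08 PM→4:15 PM; 7 h 15 min − 15 min = 7 h 0 min
Thu: in 7:50 AM→7:45 AM, out 7:31 PM→7:30 PM; 11 h 45 min − 30 min = 11 h 15 min
Fri: in 5:04 AM→5:00 AM, out 3:12 PM→3:15 PM; 10 h 15 min − 20 min = 9 h 55 min
Total credited: 28 h 10 min.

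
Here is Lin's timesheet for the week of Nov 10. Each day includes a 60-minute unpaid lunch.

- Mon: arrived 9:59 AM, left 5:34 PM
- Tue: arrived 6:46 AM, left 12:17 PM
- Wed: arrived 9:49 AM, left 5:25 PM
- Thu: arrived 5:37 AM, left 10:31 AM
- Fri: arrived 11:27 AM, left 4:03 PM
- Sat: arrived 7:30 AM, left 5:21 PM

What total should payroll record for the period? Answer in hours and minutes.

34 h 3 min

Mon: 9:59 AM–5:34 PM = 7 h 35 min; less 60 min break → 6 h 35 min
Tue: 6:46 AM–12:17 PM = 5 h 31 min; less 60 min break → 4 h 31 min
Wed: 9:49 AM–5:25 PM = 7 h 36 min; less 60 min break → 6 h 36 min
Thu: 5:37 AM–10:31 AM = 4 h 54 min; less 60 min break → 3 h 54 min
Fri: 11:27 AM–4:03 PM = 4 h 36 min; less 60 min break → 3 h 36 min
Sat: 7:30 AM–5:21 PM = 9 h 51 min; less 60 min break → 8 h 51 min
Total: 6 h 35 min + 4 h 31 min + 6 h 36 min + 3 h 54 min + 3 h 36 min + 8 h 51 min = 34 h 3 min.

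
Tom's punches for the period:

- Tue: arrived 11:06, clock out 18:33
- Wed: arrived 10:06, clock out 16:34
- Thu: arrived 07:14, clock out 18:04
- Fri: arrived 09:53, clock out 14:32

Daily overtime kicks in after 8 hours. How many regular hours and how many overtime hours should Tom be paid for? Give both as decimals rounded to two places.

Regular 26.57 hours, overtime 2.83 hours

Tue: 11:06–18:33 = 7 h 27 min
Wed: 10:06–16:34 = 6 h 28 min
Thu: 07:14–18:04 = 10 h 50 min
Fri: 09:53–14:32 = 4 h 39 min
Tue reg 7 h 27 min / OT 0 h 0 min; Wed reg 6 h 28 min / OT 0 h 0 min; Thu reg 8 h 0 min / OT 2 h 50 min; Fri reg 4 h 39 min / OT 0 h 0 min.
Totals: regular 26 h 34 min, overtime 2 h 50 min.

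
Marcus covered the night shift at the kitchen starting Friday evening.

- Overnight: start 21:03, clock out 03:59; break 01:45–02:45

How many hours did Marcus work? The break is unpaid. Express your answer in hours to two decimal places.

Overnight: 21:03 → midnight = 2 h 57 min; midnight → 03:59 = 3 h 59 min; span 6 h 56 min; less 60 min break → 5 h 56 min

5.93 hours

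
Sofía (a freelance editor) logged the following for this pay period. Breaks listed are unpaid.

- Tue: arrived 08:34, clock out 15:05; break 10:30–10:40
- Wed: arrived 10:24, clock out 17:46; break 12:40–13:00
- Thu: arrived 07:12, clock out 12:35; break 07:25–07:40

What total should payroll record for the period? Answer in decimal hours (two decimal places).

18.52 hours

Tue: 08:34–15:05 = 6 h 31 min; less 10 min break → 6 h 21 min
Wed: 10:24–17:46 = 7 h 22 min; less 20 min break → 7 h 2 min
Thu: 07:12–12:35 = 5 h 23 min; less 15 min break → 5 h 8 min
Total: 6 h 21 min + 7 h 2 min + 5 h 8 min = 18 h 31 min.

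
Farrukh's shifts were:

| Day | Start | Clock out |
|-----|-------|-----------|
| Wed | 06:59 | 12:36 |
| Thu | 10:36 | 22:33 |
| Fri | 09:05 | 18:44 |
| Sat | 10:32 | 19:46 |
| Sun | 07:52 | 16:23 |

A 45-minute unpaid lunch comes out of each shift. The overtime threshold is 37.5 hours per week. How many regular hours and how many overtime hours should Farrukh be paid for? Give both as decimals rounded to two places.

Wed: 06:59–12:36 = 5 h 37 min; less 45 min break → 4 h 52 min
Thu: 10:36–22:33 = 11 h 57 min; less 45 min break → 11 h 12 min
Fri: 09:05–18:44 = 9 h 39 min; less 45 min break → 8 h 54 min
Sat: 10:32–19:46 = 9 h 14 min; less 45 min break → 8 h 29 min
Sun: 07:52–16:23 = 8 h 31 min; less 45 min break → 7 h 46 min
Total worked: 41 h 13 min = 41.22 h.
Threshold 37.5 h → overtime 3 h 43 min, regular 37 h 30 min.

Regular 37.50 hours, overtime 3.72 hours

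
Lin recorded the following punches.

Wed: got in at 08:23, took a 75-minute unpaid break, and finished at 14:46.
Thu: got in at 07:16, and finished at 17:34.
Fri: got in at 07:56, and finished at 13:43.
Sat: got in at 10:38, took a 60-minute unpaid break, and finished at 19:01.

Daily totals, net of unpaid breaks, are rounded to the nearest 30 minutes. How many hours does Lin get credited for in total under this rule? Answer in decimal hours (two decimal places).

Wed: 08:23–14:46 = 6 h 23 min − 75 min = 5 h 8 min → rounds to 5 h 0 min
Thu: 07:16–17:34 = 10 h 18 min → rounds to 10 h 30 min
Fri: 07:56–13:43 = 5 h 47 min → rounds to 6 h 0 min
Sat: 10:38–19:01 = 8 h 23 min − 60 min = 7 h 23 min → rounds to 7 h 30 min
Total credited: 29 h 0 min.

29.00 hours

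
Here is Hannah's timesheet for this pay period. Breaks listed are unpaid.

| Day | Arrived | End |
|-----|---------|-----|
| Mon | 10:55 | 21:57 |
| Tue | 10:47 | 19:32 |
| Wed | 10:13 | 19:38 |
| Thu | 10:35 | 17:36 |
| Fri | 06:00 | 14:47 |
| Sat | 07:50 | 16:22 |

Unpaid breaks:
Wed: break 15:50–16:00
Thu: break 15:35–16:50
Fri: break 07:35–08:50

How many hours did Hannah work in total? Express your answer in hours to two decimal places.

Mon: 10:55–21:57 = 11 h 2 min
Tue: 10:47–19:32 = 8 h 45 min
Wed: 10:13–19:38 = 9 h 25 min; less 10 min break → 9 h 15 min
Thu: 10:35–17:36 = 7 h 1 min; less 75 min break → 5 h 46 min
Fri: 06:00–14:47 = 8 h 47 min; less 75 min break → 7 h 32 min
Sat: 07:50–16:22 = 8 h 32 min
Total: 11 h 2 min + 8 h 45 min + 9 h 15 min + 5 h 46 min + 7 h 32 min + 8 h 32 min = 50 h 52 min.

50.87 hours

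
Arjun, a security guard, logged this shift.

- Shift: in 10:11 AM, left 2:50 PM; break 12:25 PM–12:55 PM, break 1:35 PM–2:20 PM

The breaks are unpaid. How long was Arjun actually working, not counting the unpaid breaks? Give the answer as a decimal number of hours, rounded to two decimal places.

Shift: 10:11 AM–2:50 PM = 4 h 39 min; less 75 min break → 3 h 24 min

3.40 hours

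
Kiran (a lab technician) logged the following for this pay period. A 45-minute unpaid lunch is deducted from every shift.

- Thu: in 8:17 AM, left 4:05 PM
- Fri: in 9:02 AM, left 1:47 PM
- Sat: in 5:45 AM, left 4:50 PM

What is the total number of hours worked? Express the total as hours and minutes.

Thu: 8:17 AM–4:05 PM = 7 h 48 min; less 45 min break → 7 h 3 min
Fri: 9:02 AM–1:47 PM = 4 h 45 min; less 45 min break → 4 h 0 min
Sat: 5:45 AM–4:50 PM = 11 h 5 min; less 45 min break → 10 h 20 min
Total: 7 h 3 min + 4 h 0 min + 10 h 20 min = 21 h 23 min.

21 h 23 min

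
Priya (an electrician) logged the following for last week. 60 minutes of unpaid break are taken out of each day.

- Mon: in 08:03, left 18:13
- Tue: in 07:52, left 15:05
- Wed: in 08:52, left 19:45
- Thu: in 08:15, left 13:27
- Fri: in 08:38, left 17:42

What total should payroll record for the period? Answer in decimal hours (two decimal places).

Mon: 08:03–18:13 = 10 h 10 min; less 60 min break → 9 h 10 min
Tue: 07:52–15:05 = 7 h 13 min; less 60 min break → 6 h 13 min
Wed: 08:52–19:45 = 10 h 53 min; less 60 min break → 9 h 53 min
Thu: 08:15–13:27 = 5 h 12 min; less 60 min break → 4 h 12 min
Fri: 08:38–17:42 = 9 h 4 min; less 60 min break → 8 h 4 min
Total: 9 h 10 min + 6 h 13 min + 9 h 53 min + 4 h 12 min + 8 h 4 min = 37 h 32 min.

37.53 hours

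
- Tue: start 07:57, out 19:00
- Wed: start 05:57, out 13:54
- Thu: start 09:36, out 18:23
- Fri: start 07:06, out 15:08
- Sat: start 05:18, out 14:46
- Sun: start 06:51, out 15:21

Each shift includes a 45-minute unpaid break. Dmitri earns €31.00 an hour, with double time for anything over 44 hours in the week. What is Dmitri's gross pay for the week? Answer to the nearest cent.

€1691.57

Tue: 07:57–19:00 = 11 h 3 min; less 45 min break → 10 h 18 min
Wed: 05:57–13:54 = 7 h 57 min; less 45 min break → 7 h 12 min
Thu: 09:36–18:23 = 8 h 47 min; less 45 min break → 8 h 2 min
Fri: 07:06–15:08 = 8 h 2 min; less 45 min break → 7 h 17 min
Sat: 05:18–14:46 = 9 h 28 min; less 45 min break → 8 h 43 min
Sun: 06:51–15:21 = 8 h 30 min; less 45 min break → 7 h 45 min
Total worked: 49 h 17 min = 2957 min.
Regular 44 h 0 min = 2640 min at €31.00/h; overtime 5 h 17 min = 317 min at €62.00/h.
Pay = (2640 × €31.00 + 317 × €62.00) ÷ 60 = €1691.57.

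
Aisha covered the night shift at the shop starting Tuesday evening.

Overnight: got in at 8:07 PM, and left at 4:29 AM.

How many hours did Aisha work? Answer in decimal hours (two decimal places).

8.37 hours

Overnight: 8:07 PM → midnight = 3 h 53 min; midnight → 4:29 AM = 4 h 29 min; span 8 h 22 min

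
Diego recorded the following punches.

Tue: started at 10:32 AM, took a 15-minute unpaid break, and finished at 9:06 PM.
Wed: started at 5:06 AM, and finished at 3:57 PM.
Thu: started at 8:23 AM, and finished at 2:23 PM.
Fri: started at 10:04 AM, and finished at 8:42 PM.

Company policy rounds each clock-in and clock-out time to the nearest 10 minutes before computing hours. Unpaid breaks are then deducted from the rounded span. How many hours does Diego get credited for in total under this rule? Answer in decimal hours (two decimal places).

Tue: in 10:32 AM→10:30 AM, out 9:06 PM→9:10 PM; 10 h 40 min − 15 min = 10 h 25 min
Wed: in 5:06 AM→5:10 AM, out 3:57 PM→4:00 PM; 10 h 50 min
Thu: in 8:23 AM→8:20 AM, out 2:23 PM→2:20 PM; 6 h 0 min
Fri: in 10:04 AM→10:00 AM, out 8:42 PM→8:40 PM; 10 h 40 min
Total credited: 37 h 55 min.

37.92 hours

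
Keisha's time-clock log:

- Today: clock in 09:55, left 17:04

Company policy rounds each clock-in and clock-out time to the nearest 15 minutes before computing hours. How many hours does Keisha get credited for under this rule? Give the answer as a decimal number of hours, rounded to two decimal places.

Today: in 09:55→10:00, out 17:04→17:00; 7 h 0 min

7.00 hours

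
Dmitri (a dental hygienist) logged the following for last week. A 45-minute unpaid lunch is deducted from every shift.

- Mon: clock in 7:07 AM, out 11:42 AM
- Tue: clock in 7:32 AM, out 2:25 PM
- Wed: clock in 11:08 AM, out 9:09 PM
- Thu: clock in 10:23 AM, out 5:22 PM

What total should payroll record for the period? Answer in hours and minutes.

Mon: 7:07 AM–11:42 AM = 4 h 35 min; less 45 min break → 3 h 50 min
Tue: 7:32 AM–2:25 PM = 6 h 53 min; less 45 min break → 6 h 8 min
Wed: 11:08 AM–9:09 PM = 10 h 1 min; less 45 min break → 9 h 16 min
Thu: 10:23 AM–5:22 PM = 6 h 59 min; less 45 min break → 6 h 14 min
Total: 3 h 50 min + 6 h 8 min + 9 h 16 min + 6 h 14 min = 25 h 28 min.

25 h 28 min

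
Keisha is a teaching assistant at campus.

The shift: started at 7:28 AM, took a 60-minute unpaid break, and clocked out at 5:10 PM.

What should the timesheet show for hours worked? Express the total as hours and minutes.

8 h 42 min

The shift: 7:28 AM–5:10 PM = 9 h 42 min; less 60 min break → 8 h 42 min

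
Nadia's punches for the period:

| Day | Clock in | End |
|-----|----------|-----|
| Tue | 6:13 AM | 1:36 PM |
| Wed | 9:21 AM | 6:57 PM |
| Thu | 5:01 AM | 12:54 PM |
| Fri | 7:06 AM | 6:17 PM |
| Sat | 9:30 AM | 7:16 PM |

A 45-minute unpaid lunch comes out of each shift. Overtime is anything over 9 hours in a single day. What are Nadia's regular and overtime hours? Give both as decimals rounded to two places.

Tue: 6:13 AM–1:36 PM = 7 h 23 min; less 45 min break → 6 h 38 min
Wed: 9:21 AM–6:57 PM = 9 h 36 min; less 45 min break → 8 h 51 min
Thu: 5:01 AM–12:54 PM = 7 h 53 min; less 45 min break → 7 h 8 min
Fri: 7:06 AM–6:17 PM = 11 h 11 min; less 45 min break → 10 h 26 min
Sat: 9:30 AM–7:16 PM = 9 h 46 min; less 45 min break → 9 h 1 min
Tue reg 6 h 38 min / OT 0 h 0 min; Wed reg 8 h 51 min / OT 0 h 0 min; Thu reg 7 h 8 min / OT 0 h 0 min; Fri reg 9 h 0 min / OT 1 h 26 min; Sat reg 9 h 0 min / OT 0 h 1 min.
Totals: regular 40 h 37 min, overtime 1 h 27 min.

Regular 40.62 hours, overtime 1.45 hours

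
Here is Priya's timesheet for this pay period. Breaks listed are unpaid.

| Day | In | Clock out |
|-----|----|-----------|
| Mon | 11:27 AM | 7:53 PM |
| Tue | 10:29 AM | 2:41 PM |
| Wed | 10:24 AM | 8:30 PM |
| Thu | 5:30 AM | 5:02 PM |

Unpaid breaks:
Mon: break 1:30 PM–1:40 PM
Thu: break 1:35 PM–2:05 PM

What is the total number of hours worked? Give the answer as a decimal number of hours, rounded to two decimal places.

Mon: 11:27 AM–7:53 PM = 8 h 26 min; less 10 min break → 8 h 16 min
Tue: 10:29 AM–2:41 PM = 4 h 12 min
Wed: 10:24 AM–8:30 PM = 10 h 6 min
Thu: 5:30 AM–5:02 PM = 11 h 32 min; less 30 min break → 11 h 2 min
Total: 8 h 16 min + 4 h 12 min + 10 h 6 min + 11 h 2 min = 33 h 36 min.

33.60 hours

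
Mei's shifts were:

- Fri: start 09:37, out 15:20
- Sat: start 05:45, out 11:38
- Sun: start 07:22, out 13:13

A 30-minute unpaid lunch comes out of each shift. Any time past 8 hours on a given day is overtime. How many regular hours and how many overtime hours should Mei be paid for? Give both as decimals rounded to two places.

Regular 15.95 hours, overtime 0.00 hours

Fri: 09:37–15:20 = 5 h 43 min; less 30 min break → 5 h 13 min
Sat: 05:45–11:38 = 5 h 53 min; less 30 min break → 5 h 23 min
Sun: 07:22–13:13 = 5 h 51 min; less 30 min break → 5 h 21 min
Fri reg 5 h 13 min / OT 0 h 0 min; Sat reg 5 h 23 min / OT 0 h 0 min; Sun reg 5 h 21 min / OT 0 h 0 min.
Totals: regular 15 h 57 min, overtime 0 h 0 min.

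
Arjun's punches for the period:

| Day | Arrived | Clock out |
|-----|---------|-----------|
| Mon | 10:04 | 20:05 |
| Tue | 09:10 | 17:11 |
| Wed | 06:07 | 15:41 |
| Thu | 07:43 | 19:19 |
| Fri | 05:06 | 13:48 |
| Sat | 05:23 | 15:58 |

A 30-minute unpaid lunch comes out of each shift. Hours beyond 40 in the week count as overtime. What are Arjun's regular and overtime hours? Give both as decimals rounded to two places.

Regular 40.00 hours, overtime 15.48 hours

Mon: 10:04–20:05 = 10 h 1 min; less 30 min break → 9 h 31 min
Tue: 09:10–17:11 = 8 h 1 min; less 30 min break → 7 h 31 min
Wed: 06:07–15:41 = 9 h 34 min; less 30 min break → 9 h 4 min
Thu: 07:43–19:19 = 11 h 36 min; less 30 min break → 11 h 6 min
Fri: 05:06–13:48 = 8 h 42 min; less 30 min break → 8 h 12 min
Sat: 05:23–15:58 = 10 h 35 min; less 30 min break → 10 h 5 min
Total worked: 55 h 29 min = 55.48 h.
Threshold 40 h → overtime 15 h 29 min, regular 40 h 0 min.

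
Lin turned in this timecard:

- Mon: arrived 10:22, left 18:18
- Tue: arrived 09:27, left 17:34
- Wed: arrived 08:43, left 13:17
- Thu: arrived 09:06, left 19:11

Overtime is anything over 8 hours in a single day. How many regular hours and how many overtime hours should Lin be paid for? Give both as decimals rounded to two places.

Mon: 10:22–18:18 = 7 h 56 min
Tue: 09:27–17:34 = 8 h 7 min
Wed: 08:43–13:17 = 4 h 34 min
Thu: 09:06–19:11 = 10 h 5 min
Mon reg 7 h 56 min / OT 0 h 0 min; Tue reg 8 h 0 min / OT 0 h 7 min; Wed reg 4 h 34 min / OT 0 h 0 min; Thu reg 8 h 0 min / OT 2 h 5 min.
Totals: regular 28 h 30 min, overtime 2 h 12 min.

Regular 28.50 hours, overtime 2.20 hours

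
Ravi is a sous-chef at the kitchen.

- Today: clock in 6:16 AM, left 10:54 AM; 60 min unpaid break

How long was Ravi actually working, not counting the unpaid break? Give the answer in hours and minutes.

Today: 6:16 AM–10:54 AM = 4 h 38 min; less 60 min break → 3 h 38 min

3 h 38 min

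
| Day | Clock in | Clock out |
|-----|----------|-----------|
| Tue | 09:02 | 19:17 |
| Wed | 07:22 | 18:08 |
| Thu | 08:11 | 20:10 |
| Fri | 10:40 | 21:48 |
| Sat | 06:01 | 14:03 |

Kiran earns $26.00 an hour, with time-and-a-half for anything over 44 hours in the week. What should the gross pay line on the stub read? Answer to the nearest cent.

Tue: 09:02–19:17 = 10 h 15 min
Wed: 07:22–18:08 = 10 h 46 min
Thu: 08:11–20:10 = 11 h 59 min
Fri: 10:40–21:48 = 11 h 8 min
Sat: 06:01–14:03 = 8 h 2 min
Total worked: 52 h 10 min = 3130 min.
Regular 44 h 0 min = 2640 min at $26.00/h; overtime 8 h 10 min = 490 min at $39.00/h.
Pay = (2640 × $26.00 + 490 × $39.00) ÷ 60 = $1462.50.

$1462.50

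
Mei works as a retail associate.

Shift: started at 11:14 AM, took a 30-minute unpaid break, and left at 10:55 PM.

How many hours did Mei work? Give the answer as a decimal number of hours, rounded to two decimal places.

11.18 hours

Shift: 11:14 AM–10:55 PM = 11 h 41 min; less 30 min break → 11 h 11 min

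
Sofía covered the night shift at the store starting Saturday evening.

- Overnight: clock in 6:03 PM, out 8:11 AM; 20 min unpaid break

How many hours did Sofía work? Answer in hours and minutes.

Overnight: 6:03 PM → midnight = 5 h 57 min; midnight → 8:11 AM = 8 h 11 min; span 14 h 8 min; less 20 min break → 13 h 48 min

13 h 48 min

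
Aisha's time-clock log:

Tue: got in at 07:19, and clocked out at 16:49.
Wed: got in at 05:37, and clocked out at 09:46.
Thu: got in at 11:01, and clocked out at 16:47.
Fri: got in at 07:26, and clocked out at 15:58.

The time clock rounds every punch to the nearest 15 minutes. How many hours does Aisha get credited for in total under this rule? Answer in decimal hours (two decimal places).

Tue: in 07:19→07:15, out 16:49→16:45; 9 h 30 min
Wed: in 05:37→05:30, out 09:46→09:45; 4 h 15 min
Thu: in 11:01→11:00, out 16:47→16:45; 5 h 45 min
Fri: in 07:26→07:30, out 15:58→16:00; 8 h 30 min
Total credited: 28 h 0 min.

28.00 hours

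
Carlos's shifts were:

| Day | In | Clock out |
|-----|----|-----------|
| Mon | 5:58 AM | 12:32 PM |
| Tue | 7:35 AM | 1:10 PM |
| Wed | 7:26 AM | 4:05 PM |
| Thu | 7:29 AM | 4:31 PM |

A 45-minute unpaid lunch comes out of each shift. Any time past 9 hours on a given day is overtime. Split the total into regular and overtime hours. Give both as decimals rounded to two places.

Regular 26.83 hours, overtime 0.00 hours

Mon: 5:58 AM–12:32 PM = 6 h 34 min; less 45 min break → 5 h 49 min
Tue: 7:35 AM–1:10 PM = 5 h 35 min; less 45 min break → 4 h 50 min
Wed: 7:26 AM–4:05 PM = 8 h 39 min; less 45 min break → 7 h 54 min
Thu: 7:29 AM–4:31 PM = 9 h 2 min; less 45 min break → 8 h 17 min
Mon reg 5 h 49 min / OT 0 h 0 min; Tue reg 4 h 50 min / OT 0 h 0 min; Wed reg 7 h 54 min / OT 0 h 0 min; Thu reg 8 h 17 min / OT 0 h 0 min.
Totals: regular 26 h 50 min, overtime 0 h 0 min.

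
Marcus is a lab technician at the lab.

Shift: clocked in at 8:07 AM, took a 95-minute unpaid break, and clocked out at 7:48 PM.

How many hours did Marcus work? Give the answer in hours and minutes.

10 h 6 min

Shift: 8:07 AM–7:48 PM = 11 h 41 min; less 95 min break → 10 h 6 min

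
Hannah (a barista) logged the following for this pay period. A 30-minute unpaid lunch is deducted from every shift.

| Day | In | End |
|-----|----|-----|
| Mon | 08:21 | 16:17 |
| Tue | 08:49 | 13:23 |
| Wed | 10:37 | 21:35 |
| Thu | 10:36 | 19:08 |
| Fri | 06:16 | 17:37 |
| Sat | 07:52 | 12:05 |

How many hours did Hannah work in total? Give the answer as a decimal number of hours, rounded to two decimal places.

44.57 hours

Mon: 08:21–16:17 = 7 h 56 min; less 30 min break → 7 h 26 min
Tue: 08:49–13:23 = 4 h 34 min; less 30 min break → 4 h 4 min
Wed: 10:37–21:35 = 10 h 58 min; less 30 min break → 10 h 28 min
Thu: 10:36–19:08 = 8 h 32 min; less 30 min break → 8 h 2 min
Fri: 06:16–17:37 = 11 h 21 min; less 30 min break → 10 h 51 min
Sat: 07:52–12:05 = 4 h 13 min; less 30 min break → 3 h 43 min
Total: 7 h 26 min + 4 h 4 min + 10 h 28 min + 8 h 2 min + 10 h 51 min + 3 h 43 min = 44 h 34 min.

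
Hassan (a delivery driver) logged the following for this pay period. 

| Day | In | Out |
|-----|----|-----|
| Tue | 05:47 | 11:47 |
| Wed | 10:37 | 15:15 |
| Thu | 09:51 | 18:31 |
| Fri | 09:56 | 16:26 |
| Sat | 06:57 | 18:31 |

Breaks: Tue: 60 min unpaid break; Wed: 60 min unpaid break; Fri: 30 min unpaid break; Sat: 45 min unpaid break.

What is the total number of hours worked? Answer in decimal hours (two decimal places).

Tue: 05:47–11:47 = 6 h 0 min; less 60 min break → 5 h 0 min
Wed: 10:37–15:15 = 4 h 38 min; less 60 min break → 3 h 38 min
Thu: 09:51–18:31 = 8 h 40 min
Fri: 09:56–16:26 = 6 h 30 min; less 30 min break → 6 h 0 min
Sat: 06:57–18:31 = 11 h 34 min; less 45 min break → 10 h 49 min
Total: 5 h 0 min + 3 h 38 min + 8 h 40 min + 6 h 0 min + 10 h 49 min = 34 h 7 min.

34.12 hours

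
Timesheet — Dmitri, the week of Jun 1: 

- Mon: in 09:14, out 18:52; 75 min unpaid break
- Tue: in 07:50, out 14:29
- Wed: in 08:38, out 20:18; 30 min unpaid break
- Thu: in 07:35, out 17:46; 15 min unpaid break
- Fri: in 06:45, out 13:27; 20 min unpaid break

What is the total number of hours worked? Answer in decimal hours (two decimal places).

42.50 hours

Mon: 09:14–18:52 = 9 h 38 min; less 75 min break → 8 h 23 min
Tue: 07:50–14:29 = 6 h 39 min
Wed: 08:38–20:18 = 11 h 40 min; less 30 min break → 11 h 10 min
Thu: 07:35–17:46 = 10 h 11 min; less 15 min break → 9 h 56 min
Fri: 06:45–13:27 = 6 h 42 min; less 20 min break → 6 h 22 min
Total: 8 h 23 min + 6 h 39 min + 11 h 10 min + 9 h 56 min + 6 h 22 min = 42 h 30 min.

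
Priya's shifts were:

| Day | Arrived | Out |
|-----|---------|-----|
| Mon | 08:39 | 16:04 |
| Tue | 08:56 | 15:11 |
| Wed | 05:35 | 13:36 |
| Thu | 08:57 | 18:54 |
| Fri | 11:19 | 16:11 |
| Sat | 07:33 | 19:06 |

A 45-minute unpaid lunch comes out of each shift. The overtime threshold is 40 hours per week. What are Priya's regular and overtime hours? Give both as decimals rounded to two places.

Mon: 08:39–16:04 = 7 h 25 min; less 45 min break → 6 h 40 min
Tue: 08:56–15:11 = 6 h 15 min; less 45 min break → 5 h 30 min
Wed: 05:35–13:36 = 8 h 1 min; less 45 min break → 7 h 16 min
Thu: 08:57–18:54 = 9 h 57 min; less 45 min break → 9 h 12 min
Fri: 11:19–16:11 = 4 h 52 min; less 45 min break → 4 h 7 min
Sat: 07:33–19:06 = 11 h 33 min; less 45 min break → 10 h 48 min
Total worked: 43 h 33 min = 43.55 h.
Threshold 40 h → overtime 3 h 33 min, regular 40 h 0 min.

Regular 40.00 hours, overtime 3.55 hours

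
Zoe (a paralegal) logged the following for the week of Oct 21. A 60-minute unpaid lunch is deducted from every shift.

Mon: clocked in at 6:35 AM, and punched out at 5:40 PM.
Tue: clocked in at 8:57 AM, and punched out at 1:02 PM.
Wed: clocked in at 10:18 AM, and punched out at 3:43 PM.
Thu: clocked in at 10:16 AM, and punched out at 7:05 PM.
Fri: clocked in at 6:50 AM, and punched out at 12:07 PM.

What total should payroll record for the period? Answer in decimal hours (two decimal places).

29.68 hours

Mon: 6:35 AM–5:40 PM = 11 h 5 min; less 60 min break → 10 h 5 min
Tue: 8:57 AM–1:02 PM = 4 h 5 min; less 60 min break → 3 h 5 min
Wed: 10:18 AM–3:43 PM = 5 h 25 min; less 60 min break → 4 h 25 min
Thu: 10:16 AM–7:05 PM = 8 h 49 min; less 60 min break → 7 h 49 min
Fri: 6:50 AM–12:07 PM = 5 h 17 min; less 60 min break → 4 h 17 min
Total: 10 h 5 min + 3 h 5 min + 4 h 25 min + 7 h 49 min + 4 h 17 min = 29 h 41 min.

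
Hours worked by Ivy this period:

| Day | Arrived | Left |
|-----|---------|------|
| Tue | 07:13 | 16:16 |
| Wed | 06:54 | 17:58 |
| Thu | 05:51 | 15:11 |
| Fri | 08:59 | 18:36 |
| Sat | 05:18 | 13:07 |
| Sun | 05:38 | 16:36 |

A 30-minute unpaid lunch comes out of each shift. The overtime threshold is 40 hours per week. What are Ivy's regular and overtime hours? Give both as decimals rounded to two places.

Tue: 07:13–16:16 = 9 h 3 min; less 30 min break → 8 h 33 min
Wed: 06:54–17:58 = 11 h 4 min; less 30 min break → 10 h 34 min
Thu: 05:51–15:11 = 9 h 20 min; less 30 min break → 8 h 50 min
Fri: 08:59–18:36 = 9 h 37 min; less 30 min break → 9 h 7 min
Sat: 05:18–13:07 = 7 h 49 min; less 30 min break → 7 h 19 min
Sun: 05:38–16:36 = 10 h 58 min; less 30 min break → 10 h 28 min
Total worked: 54 h 51 min = 54.85 h.
Threshold 40 h → overtime 14 h 51 min, regular 40 h 0 min.

Regular 40.00 hours, overtime 14.85 hours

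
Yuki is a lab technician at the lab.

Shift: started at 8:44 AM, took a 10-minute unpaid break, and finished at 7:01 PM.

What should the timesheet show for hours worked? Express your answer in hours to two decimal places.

10.12 hours

Shift: 8:44 AM–7:01 PM = 10 h 17 min; less 10 min break → 10 h 7 min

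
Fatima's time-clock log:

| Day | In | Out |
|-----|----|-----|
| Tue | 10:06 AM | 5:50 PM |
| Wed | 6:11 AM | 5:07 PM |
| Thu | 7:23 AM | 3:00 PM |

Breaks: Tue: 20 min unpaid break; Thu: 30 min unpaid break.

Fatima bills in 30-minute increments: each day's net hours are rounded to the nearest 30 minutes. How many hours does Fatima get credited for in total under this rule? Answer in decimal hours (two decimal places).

Tue: 10:06 AM–5:50 PM = 7 h 44 min − 20 min = 7 h 24 min → rounds to 7 h 30 min
Wed: 6:11 AM–5:07 PM = 10 h 56 min → rounds to 11 h 0 min
Thu: 7:23 AM–3:00 PM = 7 h 37 min − 30 min = 7 h 7 min → rounds to 7 h 0 min
Total credited: 25 h 30 min.

25.50 hours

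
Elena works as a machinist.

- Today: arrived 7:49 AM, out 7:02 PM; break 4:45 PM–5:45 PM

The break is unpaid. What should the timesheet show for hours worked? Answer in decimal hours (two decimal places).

10.22 hours

Today: 7:49 AM–7:02 PM = 11 h 13 min; less 60 min break → 10 h 13 min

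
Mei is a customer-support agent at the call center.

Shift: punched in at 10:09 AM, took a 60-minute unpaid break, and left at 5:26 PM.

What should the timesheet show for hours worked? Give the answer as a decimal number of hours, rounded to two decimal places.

Shift: 10:09 AM–5:26 PM = 7 h 17 min; less 60 min break → 6 h 17 min

6.28 hours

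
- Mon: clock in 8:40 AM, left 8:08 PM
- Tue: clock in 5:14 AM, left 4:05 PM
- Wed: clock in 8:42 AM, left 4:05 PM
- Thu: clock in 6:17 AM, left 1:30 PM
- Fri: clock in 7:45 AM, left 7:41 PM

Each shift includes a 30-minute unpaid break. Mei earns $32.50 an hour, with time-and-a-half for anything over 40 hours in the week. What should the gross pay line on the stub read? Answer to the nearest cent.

Mon: 8:40 AM–8:08 PM = 11 h 28 min; less 30 min break → 10 h 58 min
Tue: 5:14 AM–4:05 PM = 10 h 51 min; less 30 min break → 10 h 21 min
Wed: 8:42 AM–4:05 PM = 7 h 23 min; less 30 min break → 6 h 53 min
Thu: 6:17 AM–1:30 PM = 7 h 13 min; less 30 min break → 6 h 43 min
Fri: 7:45 AM–7:41 PM = 11 h 56 min; less 30 min break → 11 h 26 min
Total worked: 46 h 21 min = 2781 min.
Regular 40 h 0 min = 2400 min at $32.50/h; overtime 6 h 21 min = 381 min at $48.75/h.
Pay = (2400 × $32.50 + 381 × $48.75) ÷ 60 = $1609.56.

$1609.56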